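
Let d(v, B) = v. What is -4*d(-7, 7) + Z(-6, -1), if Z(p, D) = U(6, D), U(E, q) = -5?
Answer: 23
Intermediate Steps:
Z(p, D) = -5
-4*d(-7, 7) + Z(-6, -1) = -4*(-7) - 5 = 28 - 5 = 23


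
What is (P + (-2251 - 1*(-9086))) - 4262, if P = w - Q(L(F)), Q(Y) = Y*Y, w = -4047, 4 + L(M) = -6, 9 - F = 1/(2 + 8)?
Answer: -1574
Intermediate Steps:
F = 89/10 (F = 9 - 1/(2 + 8) = 9 - 1/10 = 9 - 1*⅒ = 9 - ⅒ = 89/10 ≈ 8.9000)
L(M) = -10 (L(M) = -4 - 6 = -10)
Q(Y) = Y²
P = -4147 (P = -4047 - 1*(-10)² = -4047 - 1*100 = -4047 - 100 = -4147)
(P + (-2251 - 1*(-9086))) - 4262 = (-4147 + (-2251 - 1*(-9086))) - 4262 = (-4147 + (-2251 + 9086)) - 4262 = (-4147 + 6835) - 4262 = 2688 - 4262 = -1574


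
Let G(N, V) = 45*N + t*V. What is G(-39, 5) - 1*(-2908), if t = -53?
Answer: 888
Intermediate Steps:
G(N, V) = -53*V + 45*N (G(N, V) = 45*N - 53*V = -53*V + 45*N)
G(-39, 5) - 1*(-2908) = (-53*5 + 45*(-39)) - 1*(-2908) = (-265 - 1755) + 2908 = -2020 + 2908 = 888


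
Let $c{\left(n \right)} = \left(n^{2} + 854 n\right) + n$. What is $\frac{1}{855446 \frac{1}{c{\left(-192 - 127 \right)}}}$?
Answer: $- \frac{85492}{427723} \approx -0.19988$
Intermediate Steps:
$c{\left(n \right)} = n^{2} + 855 n$
$\frac{1}{855446 \frac{1}{c{\left(-192 - 127 \right)}}} = \frac{1}{855446 \frac{1}{\left(-192 - 127\right) \left(855 - 319\right)}} = \frac{1}{855446 \frac{1}{\left(-319\right) \left(855 - 319\right)}} = \frac{1}{855446 \frac{1}{\left(-319\right) 536}} = \frac{1}{855446 \frac{1}{-170984}} = \frac{1}{855446 \left(- \frac{1}{170984}\right)} = \frac{1}{- \frac{427723}{85492}} = - \frac{85492}{427723}$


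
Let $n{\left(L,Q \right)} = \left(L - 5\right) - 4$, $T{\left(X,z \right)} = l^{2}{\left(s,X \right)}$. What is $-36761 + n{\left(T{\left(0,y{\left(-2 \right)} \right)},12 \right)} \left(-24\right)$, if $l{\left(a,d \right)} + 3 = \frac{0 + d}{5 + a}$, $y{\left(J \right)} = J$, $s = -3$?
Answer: $-36761$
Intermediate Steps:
$l{\left(a,d \right)} = -3 + \frac{d}{5 + a}$ ($l{\left(a,d \right)} = -3 + \frac{0 + d}{5 + a} = -3 + \frac{d}{5 + a}$)
$T{\left(X,z \right)} = \left(-3 + \frac{X}{2}\right)^{2}$ ($T{\left(X,z \right)} = \left(\frac{-15 + X - -9}{5 - 3}\right)^{2} = \left(\frac{-15 + X + 9}{2}\right)^{2} = \left(\frac{-6 + X}{2}\right)^{2} = \left(-3 + \frac{X}{2}\right)^{2}$)
$n{\left(L,Q \right)} = -9 + L$ ($n{\left(L,Q \right)} = \left(-5 + L\right) - 4 = -9 + L$)
$-36761 + n{\left(T{\left(0,y{\left(-2 \right)} \right)},12 \right)} \left(-24\right) = -36761 + \left(-9 + \frac{\left(-6 + 0\right)^{2}}{4}\right) \left(-24\right) = -36761 + \left(-9 + \frac{\left(-6\right)^{2}}{4}\right) \left(-24\right) = -36761 + \left(-9 + \frac{1}{4} \cdot 36\right) \left(-24\right) = -36761 + \left(-9 + 9\right) \left(-24\right) = -36761 + 0 \left(-24\right) = -36761 + 0 = -36761$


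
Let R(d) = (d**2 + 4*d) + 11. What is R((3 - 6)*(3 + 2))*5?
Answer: 880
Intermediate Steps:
R(d) = 11 + d**2 + 4*d
R((3 - 6)*(3 + 2))*5 = (11 + ((3 - 6)*(3 + 2))**2 + 4*((3 - 6)*(3 + 2)))*5 = (11 + (-3*5)**2 + 4*(-3*5))*5 = (11 + (-15)**2 + 4*(-15))*5 = (11 + 225 - 60)*5 = 176*5 = 880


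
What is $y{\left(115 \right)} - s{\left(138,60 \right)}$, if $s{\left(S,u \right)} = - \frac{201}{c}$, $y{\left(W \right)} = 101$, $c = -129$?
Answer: $\frac{4276}{43} \approx 99.442$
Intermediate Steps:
$s{\left(S,u \right)} = \frac{67}{43}$ ($s{\left(S,u \right)} = - \frac{201}{-129} = \left(-201\right) \left(- \frac{1}{129}\right) = \frac{67}{43}$)
$y{\left(115 \right)} - s{\left(138,60 \right)} = 101 - \frac{67}{43} = \frac{4276}{43}$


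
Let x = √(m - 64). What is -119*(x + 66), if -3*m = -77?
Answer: -7854 - 119*I*√345/3 ≈ -7854.0 - 736.78*I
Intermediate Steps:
m = 77/3 (m = -⅓*(-77) = 77/3 ≈ 25.667)
x = I*√345/3 (x = √(77/3 - 64) = √(-115/3) = I*√345/3 ≈ 6.1914*I)
-119*(x + 66) = -119*(I*√345/3 + 66) = -119*(66 + I*√345/3) = -7854 - 119*I*√345/3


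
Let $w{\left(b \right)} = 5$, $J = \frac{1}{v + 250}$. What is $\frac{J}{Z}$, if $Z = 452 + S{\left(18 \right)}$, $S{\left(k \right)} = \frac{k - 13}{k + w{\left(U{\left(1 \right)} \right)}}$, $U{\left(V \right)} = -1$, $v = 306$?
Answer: $\frac{23}{5782956} \approx 3.9772 \cdot 10^{-6}$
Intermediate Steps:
$J = \frac{1}{556}$ ($J = \frac{1}{306 + 250} = \frac{1}{556} \approx 0.0017986$)
$S{\left(k \right)} = \frac{-13 + k}{5 + k}$ ($S{\left(k \right)} = \frac{k - 13}{k + 5} = \frac{-13 + k}{5 + k}$)
$Z = \frac{10401}{23}$ ($Z = 452 + \frac{-13 + 18}{5 + 18} = 452 + \frac{1}{23} \cdot 5 = 452 + \frac{5}{23} = \frac{10401}{23} \approx 452.22$)
$\frac{J}{Z} = \frac{1}{556 \cdot \frac{10401}{23}} = \frac{1}{556} \cdot \frac{23}{10401} = \frac{23}{5782956}$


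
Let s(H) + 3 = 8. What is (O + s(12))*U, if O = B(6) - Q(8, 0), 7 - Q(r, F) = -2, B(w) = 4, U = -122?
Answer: 0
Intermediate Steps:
Q(r, F) = 9 (Q(r, F) = 7 - 1*(-2) = 7 + 2 = 9)
O = -5 (O = 4 - 1*9 = 4 - 9 = -5)
s(H) = 5 (s(H) = -3 + 8 = 5)
(O + s(12))*U = (-5 + 5)*(-122) = 0*(-122) = 0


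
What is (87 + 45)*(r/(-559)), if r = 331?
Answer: -43692/559 ≈ -78.161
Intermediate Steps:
(87 + 45)*(r/(-559)) = (87 + 45)*(331/(-559)) = 132*(331*(-1/559)) = 132*(-331/559) = -43692/559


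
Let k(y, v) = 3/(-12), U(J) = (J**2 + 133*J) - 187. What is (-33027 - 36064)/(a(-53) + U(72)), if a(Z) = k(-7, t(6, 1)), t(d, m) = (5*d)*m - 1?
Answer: -276364/58291 ≈ -4.7411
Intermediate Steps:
U(J) = -187 + J**2 + 133*J
t(d, m) = -1 + 5*d*m (t(d, m) = 5*d*m - 1 = -1 + 5*d*m)
k(y, v) = -1/4 (k(y, v) = 3*(-1/12) = -1/4)
a(Z) = -1/4
(-33027 - 36064)/(a(-53) + U(72)) = (-33027 - 36064)/(-1/4 + (-187 + 72**2 + 133*72)) = -69091/(-1/4 + (-187 + 5184 + 9576)) = -69091/(-1/4 + 14573) = -69091/58291/4 = -69091*4/58291 = -276364/58291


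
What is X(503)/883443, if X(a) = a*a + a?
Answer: 84504/294481 ≈ 0.28696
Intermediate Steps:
X(a) = a + a² (X(a) = a² + a = a + a²)
X(503)/883443 = (503*(1 + 503))/883443 = (503*504)*(1/883443) = 253512*(1/883443) = 84504/294481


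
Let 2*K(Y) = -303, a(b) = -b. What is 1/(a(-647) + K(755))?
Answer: 2/991 ≈ 0.0020182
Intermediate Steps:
K(Y) = -303/2 (K(Y) = (1/2)*(-303) = -303/2)
1/(a(-647) + K(755)) = 1/(-1*(-647) - 303/2) = 1/(647 - 303/2) = 1/(991/2) = 2/991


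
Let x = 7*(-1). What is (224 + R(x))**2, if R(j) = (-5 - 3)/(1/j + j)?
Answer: 31674384/625 ≈ 50679.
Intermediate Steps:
x = -7
R(j) = -8/(j + 1/j) (R(j) = -8/(1/j + j) = -8/(j + 1/j))
(224 + R(x))**2 = (224 - 8*(-7)/(1 + (-7)**2))**2 = (224 - 8*(-7)/(1 + 49))**2 = (224 - 8*(-7)/50)**2 = (224 - 8*(-7)*1/50)**2 = (224 + 28/25)**2 = (5628/25)**2 = 31674384/625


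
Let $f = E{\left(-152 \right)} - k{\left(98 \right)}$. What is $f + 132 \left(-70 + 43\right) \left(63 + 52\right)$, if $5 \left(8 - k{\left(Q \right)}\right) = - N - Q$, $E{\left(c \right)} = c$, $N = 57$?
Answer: $-410051$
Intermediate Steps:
$k{\left(Q \right)} = \frac{97}{5} + \frac{Q}{5}$ ($k{\left(Q \right)} = 8 - \frac{\left(-1\right) 57 - Q}{5} = 8 - \frac{-57 - Q}{5} = 8 + \left(\frac{57}{5} + \frac{Q}{5}\right) = \frac{97}{5} + \frac{Q}{5}$)
$f = -191$ ($f = -152 - \left(\frac{97}{5} + \frac{1}{5} \cdot 98\right) = -152 - \left(\frac{97}{5} + \frac{98}{5}\right) = -152 - 39 = -191$)
$f + 132 \left(-70 + 43\right) \left(63 + 52\right) = -191 + 132 \left(-70 + 43\right) \left(63 + 52\right) = -191 + 132 \left(\left(-27\right) 115\right) = -191 + 132 \left(-3105\right) = -191 - 409860 = -410051$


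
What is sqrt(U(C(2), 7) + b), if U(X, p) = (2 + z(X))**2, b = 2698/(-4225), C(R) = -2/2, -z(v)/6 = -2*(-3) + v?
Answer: sqrt(3309702)/65 ≈ 27.989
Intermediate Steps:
z(v) = -36 - 6*v (z(v) = -6*(-2*(-3) + v) = -6*(6 + v) = -36 - 6*v)
C(R) = -1 (C(R) = -2*1/2 = -1)
b = -2698/4225 (b = 2698*(-1/4225) = -2698/4225 ≈ -0.63858)
U(X, p) = (-34 - 6*X)**2 (U(X, p) = (2 + (-36 - 6*X))**2 = (-34 - 6*X)**2)
sqrt(U(C(2), 7) + b) = sqrt(4*(17 + 3*(-1))**2 - 2698/4225) = sqrt(4*(17 - 3)**2 - 2698/4225) = sqrt(4*14**2 - 2698/4225) = sqrt(4*196 - 2698/4225) = sqrt(784 - 2698/4225) = sqrt(3309702/4225) = sqrt(3309702)/65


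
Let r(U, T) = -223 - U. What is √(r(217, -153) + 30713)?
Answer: √30273 ≈ 173.99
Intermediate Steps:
√(r(217, -153) + 30713) = √((-223 - 1*217) + 30713) = √((-223 - 217) + 30713) = √(-440 + 30713) = √30273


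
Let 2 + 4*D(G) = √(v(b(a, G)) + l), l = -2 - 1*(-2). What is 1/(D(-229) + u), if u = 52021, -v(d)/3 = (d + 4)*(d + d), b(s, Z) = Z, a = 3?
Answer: 416164/21649213937 - 30*I*√1374/21649213937 ≈ 1.9223e-5 - 5.1366e-8*I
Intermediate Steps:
l = 0 (l = -2 + 2 = 0)
v(d) = -6*d*(4 + d) (v(d) = -3*(d + 4)*(d + d) = -3*(4 + d)*2*d = -6*d*(4 + d))
D(G) = -½ + √6*√(-G*(4 + G))/4 (D(G) = -½ + √(-6*G*(4 + G) + 0)/4 = -½ + √(-6*G*(4 + G))/4 = -½ + (√6*√(-G*(4 + G)))/4 = -½ + √6*√(-G*(4 + G))/4)
1/(D(-229) + u) = 1/((-½ + √6*√(-1*(-229)*(4 - 229))/4) + 52021) = 1/((-½ + √6*√(-1*(-229)*(-225))/4) + 52021) = 1/((-½ + √6*√(-51525)/4) + 52021) = 1/((-½ + √6*(15*I*√229)/4) + 52021) = 1/((-½ + 15*I*√1374/4) + 52021) = 1/(104041/2 + 15*I*√1374/4)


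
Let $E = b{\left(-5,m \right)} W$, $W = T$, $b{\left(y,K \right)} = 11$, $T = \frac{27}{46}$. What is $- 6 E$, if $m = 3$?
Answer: $- \frac{891}{23} \approx -38.739$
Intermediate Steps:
$T = \frac{27}{46}$ ($T = 27 \cdot \frac{1}{46} = \frac{27}{46} \approx 0.58696$)
$W = \frac{27}{46} \approx 0.58696$
$E = \frac{297}{46}$ ($E = 11 \cdot \frac{27}{46} = \frac{297}{46} \approx 6.4565$)
$- 6 E = \left(-6\right) \frac{297}{46} = - \frac{891}{23}$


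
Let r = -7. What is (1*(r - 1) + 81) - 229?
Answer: -156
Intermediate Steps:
(1*(r - 1) + 81) - 229 = (1*(-7 - 1) + 81) - 229 = (1*(-8) + 81) - 229 = (-8 + 81) - 229 = 73 - 229 = -156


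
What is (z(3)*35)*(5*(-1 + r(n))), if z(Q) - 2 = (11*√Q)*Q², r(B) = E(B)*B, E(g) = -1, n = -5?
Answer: 1400 + 69300*√3 ≈ 1.2143e+5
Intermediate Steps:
r(B) = -B
z(Q) = 2 + 11*Q^(5/2) (z(Q) = 2 + (11*√Q)*Q² = 2 + 11*Q^(5/2))
(z(3)*35)*(5*(-1 + r(n))) = ((2 + 11*3^(5/2))*35)*(5*(-1 - 1*(-5))) = ((2 + 11*(9*√3))*35)*(5*(-1 + 5)) = ((2 + 99*√3)*35)*(5*4) = (70 + 3465*√3)*20 = 1400 + 69300*√3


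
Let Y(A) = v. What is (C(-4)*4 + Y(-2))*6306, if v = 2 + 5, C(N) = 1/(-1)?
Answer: 18918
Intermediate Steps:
C(N) = -1
v = 7
Y(A) = 7
(C(-4)*4 + Y(-2))*6306 = (-1*4 + 7)*6306 = (-4 + 7)*6306 = 3*6306 = 18918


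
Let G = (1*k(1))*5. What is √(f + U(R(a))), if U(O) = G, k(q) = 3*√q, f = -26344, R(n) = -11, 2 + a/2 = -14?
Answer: I*√26329 ≈ 162.26*I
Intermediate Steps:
a = -32 (a = -4 + 2*(-14) = -4 - 28 = -32)
G = 15 (G = (1*(3*√1))*5 = (1*(3*1))*5 = (1*3)*5 = 3*5 = 15)
U(O) = 15
√(f + U(R(a))) = √(-26344 + 15) = √(-26329) = I*√26329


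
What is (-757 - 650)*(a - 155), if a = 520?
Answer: -513555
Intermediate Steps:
(-757 - 650)*(a - 155) = (-757 - 650)*(520 - 155) = -1407*365 = -513555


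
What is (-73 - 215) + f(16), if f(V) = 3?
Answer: -285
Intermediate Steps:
(-73 - 215) + f(16) = (-73 - 215) + 3 = -288 + 3 = -285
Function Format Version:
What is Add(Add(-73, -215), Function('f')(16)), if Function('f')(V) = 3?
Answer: -285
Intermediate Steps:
Add(Add(-73, -215), Function('f')(16)) = Add(Add(-73, -215), 3) = Add(-288, 3) = -285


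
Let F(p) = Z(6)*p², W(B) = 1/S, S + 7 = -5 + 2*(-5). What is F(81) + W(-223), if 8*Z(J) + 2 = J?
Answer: 36085/11 ≈ 3280.5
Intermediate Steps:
Z(J) = -¼ + J/8
S = -22 (S = -7 + (-5 + 2*(-5)) = -7 + (-5 - 10) = -7 - 15 = -22)
W(B) = -1/22 (W(B) = 1/(-22) = -1/22)
F(p) = p²/2 (F(p) = (-¼ + (⅛)*6)*p² = (-¼ + ¾)*p² = p²/2)
F(81) + W(-223) = (½)*81² - 1/22 = (½)*6561 - 1/22 = 6561/2 - 1/22 = 36085/11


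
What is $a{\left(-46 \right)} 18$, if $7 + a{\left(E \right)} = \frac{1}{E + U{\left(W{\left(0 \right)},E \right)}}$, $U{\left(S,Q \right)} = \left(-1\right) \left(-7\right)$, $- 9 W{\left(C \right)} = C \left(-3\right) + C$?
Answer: $- \frac{1644}{13} \approx -126.46$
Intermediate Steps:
$W{\left(C \right)} = \frac{2 C}{9}$ ($W{\left(C \right)} = - \frac{C \left(-3\right) + C}{9} = - \frac{- 3 C + C}{9} = - \frac{\left(-2\right) C}{9} = \frac{2 C}{9}$)
$U{\left(S,Q \right)} = 7$
$a{\left(E \right)} = -7 + \frac{1}{7 + E}$ ($a{\left(E \right)} = -7 + \frac{1}{E + 7} = -7 + \frac{1}{7 + E}$)
$a{\left(-46 \right)} 18 = \frac{-48 - -322}{7 - 46} \cdot 18 = \frac{-48 + 322}{-39} \cdot 18 = \left(- \frac{1}{39}\right) 274 \cdot 18 = \left(- \frac{274}{39}\right) 18 = - \frac{1644}{13}$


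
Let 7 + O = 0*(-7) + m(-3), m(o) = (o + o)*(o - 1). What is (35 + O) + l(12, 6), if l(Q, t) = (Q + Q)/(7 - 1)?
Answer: 56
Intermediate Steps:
m(o) = 2*o*(-1 + o) (m(o) = (2*o)*(-1 + o) = 2*o*(-1 + o))
l(Q, t) = Q/3 (l(Q, t) = (2*Q)/6 = (2*Q)*(1/6) = Q/3)
O = 17 (O = -7 + (0*(-7) + 2*(-3)*(-1 - 3)) = -7 + (0 + 2*(-3)*(-4)) = -7 + (0 + 24) = -7 + 24 = 17)
(35 + O) + l(12, 6) = (35 + 17) + (1/3)*12 = 52 + 4 = 56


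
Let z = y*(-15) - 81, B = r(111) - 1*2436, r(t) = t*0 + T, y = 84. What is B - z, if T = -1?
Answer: -1096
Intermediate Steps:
r(t) = -1 (r(t) = t*0 - 1 = 0 - 1 = -1)
B = -2437 (B = -1 - 1*2436 = -1 - 2436 = -2437)
z = -1341 (z = 84*(-15) - 81 = -1260 - 81 = -1341)
B - z = -2437 - 1*(-1341) = -2437 + 1341 = -1096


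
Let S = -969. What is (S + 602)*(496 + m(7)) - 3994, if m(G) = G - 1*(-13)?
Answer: -193366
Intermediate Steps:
m(G) = 13 + G (m(G) = G + 13 = 13 + G)
(S + 602)*(496 + m(7)) - 3994 = (-969 + 602)*(496 + (13 + 7)) - 3994 = -367*(496 + 20) - 3994 = -367*516 - 3994 = -189372 - 3994 = -193366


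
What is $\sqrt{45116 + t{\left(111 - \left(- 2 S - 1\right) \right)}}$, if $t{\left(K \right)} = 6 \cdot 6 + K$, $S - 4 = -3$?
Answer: $\sqrt{45266} \approx 212.76$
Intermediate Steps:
$S = 1$ ($S = 4 - 3 = 1$)
$t{\left(K \right)} = 36 + K$
$\sqrt{45116 + t{\left(111 - \left(- 2 S - 1\right) \right)}} = \sqrt{45116 + \left(36 + \left(111 - \left(\left(-2\right) 1 - 1\right)\right)\right)} = \sqrt{45116 + \left(36 + \left(111 - \left(-2 - 1\right)\right)\right)} = \sqrt{45116 + \left(36 + \left(111 - -3\right)\right)} = \sqrt{45116 + \left(36 + \left(111 + 3\right)\right)} = \sqrt{45116 + \left(36 + 114\right)} = \sqrt{45116 + 150} = \sqrt{45266}$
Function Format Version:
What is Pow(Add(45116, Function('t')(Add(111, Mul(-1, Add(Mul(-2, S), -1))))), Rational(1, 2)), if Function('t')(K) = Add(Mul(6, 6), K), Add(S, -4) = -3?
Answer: Pow(45266, Rational(1, 2)) ≈ 212.76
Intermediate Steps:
S = 1 (S = Add(4, -3) = 1)
Function('t')(K) = Add(36, K)
Pow(Add(45116, Function('t')(Add(111, Mul(-1, Add(Mul(-2, S), -1))))), Rational(1, 2)) = Pow(Add(45116, Add(36, Add(111, Mul(-1, Add(Mul(-2, 1), -1))))), Rational(1, 2)) = Pow(Add(45116, Add(36, Add(111, Mul(-1, Add(-2, -1))))), Rational(1, 2)) = Pow(Add(45116, Add(36, Add(111, Mul(-1, -3)))), Rational(1, 2)) = Pow(Add(45116, Add(36, Add(111, 3))), Rational(1, 2)) = Pow(Add(45116, Add(36, 114)), Rational(1, 2)) = Pow(Add(45116, 150), Rational(1, 2)) = Pow(45266, Rational(1, 2))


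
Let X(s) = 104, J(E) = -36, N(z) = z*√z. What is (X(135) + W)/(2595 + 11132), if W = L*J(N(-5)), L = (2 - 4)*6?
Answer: 536/13727 ≈ 0.039047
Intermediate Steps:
N(z) = z^(3/2)
L = -12 (L = -2*6 = -12)
W = 432 (W = -12*(-36) = 432)
(X(135) + W)/(2595 + 11132) = (104 + 432)/(2595 + 11132) = 536/13727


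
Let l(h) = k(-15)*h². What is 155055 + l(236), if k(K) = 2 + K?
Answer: -568993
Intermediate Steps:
l(h) = -13*h² (l(h) = (2 - 15)*h² = -13*h²)
155055 + l(236) = 155055 - 13*236² = 155055 - 13*55696 = 155055 - 724048 = -568993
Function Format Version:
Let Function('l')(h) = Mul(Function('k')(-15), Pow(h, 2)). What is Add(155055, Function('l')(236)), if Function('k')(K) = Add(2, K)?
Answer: -568993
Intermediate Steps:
Function('l')(h) = Mul(-13, Pow(h, 2)) (Function('l')(h) = Mul(Add(2, -15), Pow(h, 2)) = Mul(-13, Pow(h, 2)))
Add(155055, Function('l')(236)) = Add(155055, Mul(-13, Pow(236, 2))) = Add(155055, Mul(-13, 55696)) = Add(155055, -724048) = -568993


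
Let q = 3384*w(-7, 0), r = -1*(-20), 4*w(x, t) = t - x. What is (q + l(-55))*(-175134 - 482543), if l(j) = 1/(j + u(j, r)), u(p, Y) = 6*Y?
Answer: -253160265287/65 ≈ -3.8948e+9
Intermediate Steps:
w(x, t) = -x/4 + t/4 (w(x, t) = (t - x)/4 = -x/4 + t/4)
r = 20
l(j) = 1/(120 + j) (l(j) = 1/(j + 6*20) = 1/(j + 120) = 1/(120 + j))
q = 5922 (q = 3384*(-1/4*(-7) + (1/4)*0) = 3384*(7/4 + 0) = 3384*(7/4) = 5922)
(q + l(-55))*(-175134 - 482543) = (5922 + 1/(120 - 55))*(-175134 - 482543) = (5922 + 1/65)*(-657677) = (384931/65)*(-657677) = -253160265287/65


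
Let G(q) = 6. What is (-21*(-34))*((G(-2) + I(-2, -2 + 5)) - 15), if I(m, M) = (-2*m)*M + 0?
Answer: 2142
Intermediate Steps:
I(m, M) = -2*M*m (I(m, M) = -2*M*m + 0 = -2*M*m)
(-21*(-34))*((G(-2) + I(-2, -2 + 5)) - 15) = (-21*(-34))*((6 - 2*(-2 + 5)*(-2)) - 15) = 714*((6 - 2*3*(-2)) - 15) = 714*((6 + 12) - 15) = 714*(18 - 15) = 714*3 = 2142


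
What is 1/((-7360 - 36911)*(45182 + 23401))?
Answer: -1/3036237993 ≈ -3.2935e-10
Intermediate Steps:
1/((-7360 - 36911)*(45182 + 23401)) = 1/(-44271*68583) = 1/(-3036237993) = -1/3036237993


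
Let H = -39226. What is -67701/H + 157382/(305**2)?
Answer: 12471351857/3648998650 ≈ 3.4177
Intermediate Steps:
-67701/H + 157382/(305**2) = -67701/(-39226) + 157382/(305**2) = -67701*(-1/39226) + 157382/93025 = 67701/39226 + 157382*(1/93025) = 67701/39226 + 157382/93025 = 12471351857/3648998650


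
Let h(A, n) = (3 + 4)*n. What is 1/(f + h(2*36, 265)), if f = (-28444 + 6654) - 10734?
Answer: -1/30669 ≈ -3.2606e-5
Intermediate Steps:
f = -32524 (f = -21790 - 10734 = -32524)
h(A, n) = 7*n
1/(f + h(2*36, 265)) = 1/(-32524 + 7*265) = 1/(-32524 + 1855) = 1/(-30669) = -1/30669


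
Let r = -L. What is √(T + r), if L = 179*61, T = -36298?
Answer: I*√47217 ≈ 217.29*I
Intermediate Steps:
L = 10919
r = -10919 (r = -1*10919 = -10919)
√(T + r) = √(-36298 - 10919) = √(-47217) = I*√47217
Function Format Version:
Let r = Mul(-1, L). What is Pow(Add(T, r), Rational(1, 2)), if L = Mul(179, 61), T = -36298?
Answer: Mul(I, Pow(47217, Rational(1, 2))) ≈ Mul(217.29, I)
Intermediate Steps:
L = 10919
r = -10919 (r = Mul(-1, 10919) = -10919)
Pow(Add(T, r), Rational(1, 2)) = Pow(Add(-36298, -10919), Rational(1, 2)) = Pow(-47217, Rational(1, 2)) = Mul(I, Pow(47217, Rational(1, 2)))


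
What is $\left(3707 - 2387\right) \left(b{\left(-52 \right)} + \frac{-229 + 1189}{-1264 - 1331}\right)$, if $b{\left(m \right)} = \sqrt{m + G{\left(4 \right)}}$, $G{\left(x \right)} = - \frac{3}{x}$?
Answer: $- \frac{84480}{173} + 660 i \sqrt{211} \approx -488.32 + 9587.0 i$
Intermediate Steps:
$b{\left(m \right)} = \sqrt{- \frac{3}{4} + m}$ ($b{\left(m \right)} = \sqrt{m - \frac{3}{4}} = \sqrt{- \frac{3}{4} + m}$)
$\left(3707 - 2387\right) \left(b{\left(-52 \right)} + \frac{-229 + 1189}{-1264 - 1331}\right) = \left(3707 - 2387\right) \left(\frac{\sqrt{-3 + 4 \left(-52\right)}}{2} + \frac{-229 + 1189}{-1264 - 1331}\right) = 1320 \left(\frac{\sqrt{-3 - 208}}{2} + \frac{960}{-2595}\right) = 1320 \left(\frac{\sqrt{-211}}{2} + 960 \left(- \frac{1}{2595}\right)\right) = 1320 \left(\frac{i \sqrt{211}}{2} - \frac{64}{173}\right) = 1320 \left(- \frac{64}{173} + \frac{i \sqrt{211}}{2}\right) = - \frac{84480}{173} + 660 i \sqrt{211}$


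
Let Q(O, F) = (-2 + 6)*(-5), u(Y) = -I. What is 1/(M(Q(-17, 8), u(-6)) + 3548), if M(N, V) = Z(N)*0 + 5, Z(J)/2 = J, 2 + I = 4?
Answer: 1/3553 ≈ 0.00028145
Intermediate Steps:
I = 2 (I = -2 + 4 = 2)
Z(J) = 2*J
u(Y) = -2 (u(Y) = -1*2 = -2)
Q(O, F) = -20 (Q(O, F) = 4*(-5) = -20)
M(N, V) = 5 (M(N, V) = (2*N)*0 + 5 = 0 + 5 = 5)
1/(M(Q(-17, 8), u(-6)) + 3548) = 1/(5 + 3548) = 1/3553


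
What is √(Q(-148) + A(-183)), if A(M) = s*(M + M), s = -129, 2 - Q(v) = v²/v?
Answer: 2*√11841 ≈ 217.63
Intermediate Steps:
Q(v) = 2 - v (Q(v) = 2 - v²/v = 2 - v)
A(M) = -258*M (A(M) = -129*(M + M) = -258*M)
√(Q(-148) + A(-183)) = √((2 - 1*(-148)) - 258*(-183)) = √((2 + 148) + 47214) = √(150 + 47214) = √47364 = 2*√11841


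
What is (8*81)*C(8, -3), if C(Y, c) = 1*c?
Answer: -1944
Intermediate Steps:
C(Y, c) = c
(8*81)*C(8, -3) = (8*81)*(-3) = 648*(-3) = -1944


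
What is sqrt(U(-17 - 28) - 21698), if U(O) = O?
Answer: I*sqrt(21743) ≈ 147.46*I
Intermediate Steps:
sqrt(U(-17 - 28) - 21698) = sqrt((-17 - 28) - 21698) = sqrt(-45 - 21698) = sqrt(-21743) = I*sqrt(21743)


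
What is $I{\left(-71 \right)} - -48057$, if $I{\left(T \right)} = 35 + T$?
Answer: $48021$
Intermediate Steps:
$I{\left(-71 \right)} - -48057 = \left(35 - 71\right) - -48057 = -36 + 48057 = 48021$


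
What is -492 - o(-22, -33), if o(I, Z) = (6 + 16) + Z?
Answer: -481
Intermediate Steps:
o(I, Z) = 22 + Z
-492 - o(-22, -33) = -492 - (22 - 33) = -492 - 1*(-11) = -492 + 11 = -481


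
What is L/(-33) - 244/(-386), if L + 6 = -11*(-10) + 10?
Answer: -5992/2123 ≈ -2.8224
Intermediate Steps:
L = 114 (L = -6 + (-11*(-10) + 10) = -6 + (110 + 10) = -6 + 120 = 114)
L/(-33) - 244/(-386) = 114/(-33) - 244/(-386) = 114*(-1/33) - 244*(-1/386) = -38/11 + 122/193 = -5992/2123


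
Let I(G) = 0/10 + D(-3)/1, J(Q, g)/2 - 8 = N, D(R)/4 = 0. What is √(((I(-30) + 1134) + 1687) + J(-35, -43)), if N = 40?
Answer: √2917 ≈ 54.009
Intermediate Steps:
D(R) = 0 (D(R) = 4*0 = 0)
J(Q, g) = 96 (J(Q, g) = 16 + 2*40 = 16 + 80 = 96)
I(G) = 0 (I(G) = 0/10 + 0/1 = 0*(⅒) + 0*1 = 0 + 0 = 0)
√(((I(-30) + 1134) + 1687) + J(-35, -43)) = √(((0 + 1134) + 1687) + 96) = √((1134 + 1687) + 96) = √(2821 + 96) = √2917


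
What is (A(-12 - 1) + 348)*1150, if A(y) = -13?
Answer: 385250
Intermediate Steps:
(A(-12 - 1) + 348)*1150 = (-13 + 348)*1150 = 335*1150 = 385250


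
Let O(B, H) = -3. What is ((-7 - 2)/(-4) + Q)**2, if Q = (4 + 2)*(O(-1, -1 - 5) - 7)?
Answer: 53361/16 ≈ 3335.1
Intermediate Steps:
Q = -60 (Q = (4 + 2)*(-3 - 7) = 6*(-10) = -60)
((-7 - 2)/(-4) + Q)**2 = ((-7 - 2)/(-4) - 60)**2 = (-9*(-1/4) - 60)**2 = (9/4 - 60)**2 = (-231/4)**2 = 53361/16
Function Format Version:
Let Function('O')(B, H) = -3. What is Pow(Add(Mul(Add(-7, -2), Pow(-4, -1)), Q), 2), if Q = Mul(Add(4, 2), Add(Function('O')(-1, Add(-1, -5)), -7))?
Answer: Rational(53361, 16) ≈ 3335.1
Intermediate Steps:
Q = -60 (Q = Mul(Add(4, 2), Add(-3, -7)) = Mul(6, -10) = -60)
Pow(Add(Mul(Add(-7, -2), Pow(-4, -1)), Q), 2) = Pow(Add(Mul(Add(-7, -2), Pow(-4, -1)), -60), 2) = Pow(Add(Mul(-9, Rational(-1, 4)), -60), 2) = Pow(Add(Rational(9, 4), -60), 2) = Pow(Rational(-231, 4), 2) = Rational(53361, 16)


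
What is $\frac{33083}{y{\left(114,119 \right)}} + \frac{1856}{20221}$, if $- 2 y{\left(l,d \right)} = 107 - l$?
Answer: $\frac{1337955678}{141547} \approx 9452.4$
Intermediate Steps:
$y{\left(l,d \right)} = - \frac{107}{2} + \frac{l}{2}$ ($y{\left(l,d \right)} = - \frac{107 - l}{2} = - \frac{107}{2} + \frac{l}{2}$)
$\frac{33083}{y{\left(114,119 \right)}} + \frac{1856}{20221} = \frac{33083}{- \frac{107}{2} + \frac{1}{2} \cdot 114} + \frac{1856}{20221} = \frac{33083}{- \frac{107}{2} + 57} + 1856 \cdot \frac{1}{20221} = \frac{33083}{\frac{7}{2}} + \frac{1856}{20221} = 33083 \cdot \frac{2}{7} + \frac{1856}{20221} = \frac{66166}{7} + \frac{1856}{20221} = \frac{1337955678}{141547}$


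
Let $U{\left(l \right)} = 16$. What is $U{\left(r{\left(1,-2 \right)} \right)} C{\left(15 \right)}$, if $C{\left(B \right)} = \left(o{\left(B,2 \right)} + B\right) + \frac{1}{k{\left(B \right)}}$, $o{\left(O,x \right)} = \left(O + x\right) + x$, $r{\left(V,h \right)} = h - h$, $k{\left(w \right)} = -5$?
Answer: $\frac{2704}{5} \approx 540.8$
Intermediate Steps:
$r{\left(V,h \right)} = 0$
$o{\left(O,x \right)} = O + 2 x$
$C{\left(B \right)} = \frac{19}{5} + 2 B$ ($C{\left(B \right)} = \left(\left(B + 2 \cdot 2\right) + B\right) + \frac{1}{-5} = \left(\left(B + 4\right) + B\right) - \frac{1}{5} = \left(\left(4 + B\right) + B\right) - \frac{1}{5} = \left(4 + 2 B\right) - \frac{1}{5} = \frac{19}{5} + 2 B$)
$U{\left(r{\left(1,-2 \right)} \right)} C{\left(15 \right)} = 16 \left(\frac{19}{5} + 2 \cdot 15\right) = 16 \left(\frac{19}{5} + 30\right) = 16 \cdot \frac{169}{5} = \frac{2704}{5}$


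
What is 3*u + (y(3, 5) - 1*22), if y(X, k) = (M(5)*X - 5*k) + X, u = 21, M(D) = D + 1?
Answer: 37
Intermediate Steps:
M(D) = 1 + D
y(X, k) = -5*k + 7*X (y(X, k) = ((1 + 5)*X - 5*k) + X = (6*X - 5*k) + X = (-5*k + 6*X) + X = -5*k + 7*X)
3*u + (y(3, 5) - 1*22) = 3*21 + ((-5*5 + 7*3) - 1*22) = 63 + ((-25 + 21) - 22) = 63 + (-4 - 22) = 63 - 26 = 37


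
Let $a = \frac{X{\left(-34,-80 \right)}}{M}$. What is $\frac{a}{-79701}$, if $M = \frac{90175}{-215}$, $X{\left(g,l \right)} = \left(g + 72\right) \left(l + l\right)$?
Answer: $- \frac{52288}{287481507} \approx -0.00018188$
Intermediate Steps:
$X{\left(g,l \right)} = 2 l \left(72 + g\right)$ ($X{\left(g,l \right)} = \left(72 + g\right) 2 l = 2 l \left(72 + g\right)$)
$M = - \frac{18035}{43}$ ($M = 90175 \left(- \frac{1}{215}\right) = - \frac{18035}{43} \approx -419.42$)
$a = \frac{52288}{3607}$ ($a = \frac{2 \left(-80\right) \left(72 - 34\right)}{- \frac{18035}{43}} = 2 \left(-80\right) 38 \left(- \frac{43}{18035}\right) = \left(-6080\right) \left(- \frac{43}{18035}\right) = \frac{52288}{3607} \approx 14.496$)
$\frac{a}{-79701} = \frac{52288}{3607 \left(-79701\right)} = \frac{52288}{3607} \left(- \frac{1}{79701}\right) = - \frac{52288}{287481507}$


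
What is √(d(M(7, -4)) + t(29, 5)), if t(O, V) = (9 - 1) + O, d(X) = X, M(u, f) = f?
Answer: √33 ≈ 5.7446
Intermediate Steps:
t(O, V) = 8 + O
√(d(M(7, -4)) + t(29, 5)) = √(-4 + (8 + 29)) = √(-4 + 37) = √33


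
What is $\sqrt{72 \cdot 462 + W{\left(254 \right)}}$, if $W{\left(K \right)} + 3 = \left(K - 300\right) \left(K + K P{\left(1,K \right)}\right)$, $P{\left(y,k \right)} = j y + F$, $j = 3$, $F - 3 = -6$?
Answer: $\sqrt{21577} \approx 146.89$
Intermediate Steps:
$F = -3$ ($F = 3 - 6 = -3$)
$P{\left(y,k \right)} = -3 + 3 y$ ($P{\left(y,k \right)} = 3 y - 3 = -3 + 3 y$)
$W{\left(K \right)} = -3 + K \left(-300 + K\right)$ ($W{\left(K \right)} = -3 + \left(K - 300\right) \left(K + K \left(-3 + 3 \cdot 1\right)\right) = -3 + \left(-300 + K\right) \left(K + K \left(-3 + 3\right)\right) = -3 + \left(-300 + K\right) \left(K + K 0\right) = -3 + \left(-300 + K\right) \left(K + 0\right) = -3 + \left(-300 + K\right) K = -3 + K \left(-300 + K\right)$)
$\sqrt{72 \cdot 462 + W{\left(254 \right)}} = \sqrt{72 \cdot 462 - \left(76203 - 64516\right)} = \sqrt{33264 - 11687} = \sqrt{21577}$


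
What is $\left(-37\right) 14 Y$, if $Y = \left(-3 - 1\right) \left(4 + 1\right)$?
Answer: $10360$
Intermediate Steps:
$Y = -20$ ($Y = \left(-3 - 1\right) 5 = \left(-4\right) 5 = -20$)
$\left(-37\right) 14 Y = \left(-37\right) 14 \left(-20\right) = \left(-518\right) \left(-20\right) = 10360$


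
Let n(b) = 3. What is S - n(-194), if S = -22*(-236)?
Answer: 5189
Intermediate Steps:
S = 5192
S - n(-194) = 5192 - 1*3 = 5192 - 3 = 5189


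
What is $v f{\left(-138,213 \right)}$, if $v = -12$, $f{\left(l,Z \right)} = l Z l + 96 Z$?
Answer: $-48921840$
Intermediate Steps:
$f{\left(l,Z \right)} = 96 Z + Z l^{2}$ ($f{\left(l,Z \right)} = Z l l + 96 Z = Z l^{2} + 96 Z = 96 Z + Z l^{2}$)
$v f{\left(-138,213 \right)} = - 12 \cdot 213 \left(96 + \left(-138\right)^{2}\right) = - 12 \cdot 213 \left(96 + 19044\right) = - 12 \cdot 213 \cdot 19140 = \left(-12\right) 4076820 = -48921840$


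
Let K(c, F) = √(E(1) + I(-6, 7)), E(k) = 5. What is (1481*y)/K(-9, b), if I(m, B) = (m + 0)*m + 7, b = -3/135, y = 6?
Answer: 1481*√3/2 ≈ 1282.6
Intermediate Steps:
b = -1/45 (b = -3*1/135 = -1/45 ≈ -0.022222)
I(m, B) = 7 + m² (I(m, B) = m*m + 7 = m² + 7 = 7 + m²)
K(c, F) = 4*√3 (K(c, F) = √(5 + (7 + (-6)²)) = √(5 + (7 + 36)) = √(5 + 43) = √48 = 4*√3)
(1481*y)/K(-9, b) = (1481*6)/((4*√3)) = 8886*(√3/12) = 1481*√3/2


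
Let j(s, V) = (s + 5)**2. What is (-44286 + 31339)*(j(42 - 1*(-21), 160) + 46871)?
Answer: -666705765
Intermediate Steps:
j(s, V) = (5 + s)**2
(-44286 + 31339)*(j(42 - 1*(-21), 160) + 46871) = (-44286 + 31339)*((5 + (42 - 1*(-21)))**2 + 46871) = -12947*((5 + (42 + 21))**2 + 46871) = -12947*((5 + 63)**2 + 46871) = -12947*(68**2 + 46871) = -12947*(4624 + 46871) = -12947*51495 = -666705765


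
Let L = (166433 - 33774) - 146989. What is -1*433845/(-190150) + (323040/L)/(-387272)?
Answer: 6019327511733/2638144788910 ≈ 2.2817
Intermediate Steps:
L = -14330 (L = 132659 - 146989 = -14330)
-1*433845/(-190150) + (323040/L)/(-387272) = -1*433845/(-190150) + (323040/(-14330))/(-387272) = -433845*(-1/190150) + (323040*(-1/14330))*(-1/387272) = 86769/38030 - 32304/1433*(-1/387272) = 86769/38030 + 4038/69370097 = 6019327511733/2638144788910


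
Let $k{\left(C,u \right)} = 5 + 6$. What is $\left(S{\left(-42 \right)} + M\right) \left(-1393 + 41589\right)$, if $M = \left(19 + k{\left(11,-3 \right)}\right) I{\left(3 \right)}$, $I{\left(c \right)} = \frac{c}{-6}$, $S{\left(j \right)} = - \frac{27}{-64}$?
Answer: $- \frac{9375717}{16} \approx -5.8598 \cdot 10^{5}$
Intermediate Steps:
$S{\left(j \right)} = \frac{27}{64}$ ($S{\left(j \right)} = \left(-27\right) \left(- \frac{1}{64}\right) = \frac{27}{64}$)
$I{\left(c \right)} = - \frac{c}{6}$ ($I{\left(c \right)} = c \left(- \frac{1}{6}\right) = - \frac{c}{6}$)
$k{\left(C,u \right)} = 11$
$M = -15$ ($M = \left(19 + 11\right) \left(\left(- \frac{1}{6}\right) 3\right) = 30 \left(- \frac{1}{2}\right) = -15$)
$\left(S{\left(-42 \right)} + M\right) \left(-1393 + 41589\right) = \left(\frac{27}{64} - 15\right) \left(-1393 + 41589\right) = \left(- \frac{933}{64}\right) 40196 = - \frac{9375717}{16}$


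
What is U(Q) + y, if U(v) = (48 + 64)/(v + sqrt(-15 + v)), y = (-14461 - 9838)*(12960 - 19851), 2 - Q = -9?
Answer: 20930552357/125 - 224*I/125 ≈ 1.6744e+8 - 1.792*I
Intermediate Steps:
Q = 11 (Q = 2 - 1*(-9) = 2 + 9 = 11)
y = 167444409 (y = -24299*(-6891) = 167444409)
U(v) = 112/(v + sqrt(-15 + v))
U(Q) + y = 112/(11 + sqrt(-15 + 11)) + 167444409 = 112/(11 + sqrt(-4)) + 167444409 = 112/(11 + 2*I) + 167444409 = 112*((11 - 2*I)/125) + 167444409 = 112*(11 - 2*I)/125 + 167444409 = 167444409 + 112*(11 - 2*I)/125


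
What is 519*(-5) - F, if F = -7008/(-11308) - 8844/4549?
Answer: -33354727545/12860023 ≈ -2593.7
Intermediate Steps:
F = -17032140/12860023 (F = -7008*(-1/11308) - 8844*1/4549 = 1752/2827 - 8844/4549 = -17032140/12860023 ≈ -1.3244)
519*(-5) - F = 519*(-5) - 1*(-17032140/12860023) = -2595 + 17032140/12860023 = -33354727545/12860023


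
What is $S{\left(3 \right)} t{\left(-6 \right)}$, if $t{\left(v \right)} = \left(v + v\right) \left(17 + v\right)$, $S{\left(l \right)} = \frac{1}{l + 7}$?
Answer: $- \frac{66}{5} \approx -13.2$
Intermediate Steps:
$S{\left(l \right)} = \frac{1}{7 + l}$
$t{\left(v \right)} = 2 v \left(17 + v\right)$
$S{\left(3 \right)} t{\left(-6 \right)} = \frac{2 \left(-6\right) \left(17 - 6\right)}{7 + 3} = \frac{2 \left(-6\right) 11}{10} = \frac{1}{10} \left(-132\right) = - \frac{66}{5}$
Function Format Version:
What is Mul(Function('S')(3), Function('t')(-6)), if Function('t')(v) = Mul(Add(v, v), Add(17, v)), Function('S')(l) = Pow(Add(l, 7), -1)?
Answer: Rational(-66, 5) ≈ -13.200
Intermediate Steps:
Function('S')(l) = Pow(Add(7, l), -1)
Function('t')(v) = Mul(2, v, Add(17, v)) (Function('t')(v) = Mul(Mul(2, v), Add(17, v)) = Mul(2, v, Add(17, v)))
Mul(Function('S')(3), Function('t')(-6)) = Mul(Pow(Add(7, 3), -1), Mul(2, -6, Add(17, -6))) = Mul(Pow(10, -1), Mul(2, -6, 11)) = Mul(Rational(1, 10), -132) = Rational(-66, 5)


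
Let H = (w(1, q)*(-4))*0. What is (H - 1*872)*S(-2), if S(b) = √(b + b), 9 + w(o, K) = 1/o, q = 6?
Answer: -1744*I ≈ -1744.0*I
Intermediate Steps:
w(o, K) = -9 + 1/o
S(b) = √2*√b (S(b) = √(2*b) = √2*√b)
H = 0 (H = ((-9 + 1/1)*(-4))*0 = ((-9 + 1)*(-4))*0 = -8*(-4)*0 = 32*0 = 0)
(H - 1*872)*S(-2) = (0 - 1*872)*(√2*√(-2)) = (0 - 872)*(√2*(I*√2)) = -1744*I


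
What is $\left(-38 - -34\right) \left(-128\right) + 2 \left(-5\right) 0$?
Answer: $512$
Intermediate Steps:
$\left(-38 - -34\right) \left(-128\right) + 2 \left(-5\right) 0 = \left(-38 + 34\right) \left(-128\right) - 0 = \left(-4\right) \left(-128\right) + 0 = 512 + 0 = 512$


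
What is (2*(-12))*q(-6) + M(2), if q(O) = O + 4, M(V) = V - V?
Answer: 48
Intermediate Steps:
M(V) = 0
q(O) = 4 + O
(2*(-12))*q(-6) + M(2) = (2*(-12))*(4 - 6) + 0 = -24*(-2) + 0 = 48 + 0 = 48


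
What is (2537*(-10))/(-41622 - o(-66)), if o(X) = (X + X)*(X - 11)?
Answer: 12685/25893 ≈ 0.48990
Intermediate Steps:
o(X) = 2*X*(-11 + X) (o(X) = (2*X)*(-11 + X) = 2*X*(-11 + X))
(2537*(-10))/(-41622 - o(-66)) = (2537*(-10))/(-41622 - 2*(-66)*(-11 - 66)) = -25370/(-41622 - 2*(-66)*(-77)) = -25370/(-41622 - 1*10164) = -25370/(-41622 - 10164) = -25370/(-51786) = -25370*(-1/51786) = 12685/25893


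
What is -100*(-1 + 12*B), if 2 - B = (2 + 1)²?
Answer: 8500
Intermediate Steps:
B = -7 (B = 2 - (2 + 1)² = 2 - 1*3² = 2 - 1*9 = 2 - 9 = -7)
-100*(-1 + 12*B) = -100*(-1 + 12*(-7)) = -100*(-1 - 84) = -100*(-85) = 8500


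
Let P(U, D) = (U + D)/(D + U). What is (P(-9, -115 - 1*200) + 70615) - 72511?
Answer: -1895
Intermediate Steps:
P(U, D) = 1 (P(U, D) = (D + U)/(D + U) = 1)
(P(-9, -115 - 1*200) + 70615) - 72511 = (1 + 70615) - 72511 = 70616 - 72511 = -1895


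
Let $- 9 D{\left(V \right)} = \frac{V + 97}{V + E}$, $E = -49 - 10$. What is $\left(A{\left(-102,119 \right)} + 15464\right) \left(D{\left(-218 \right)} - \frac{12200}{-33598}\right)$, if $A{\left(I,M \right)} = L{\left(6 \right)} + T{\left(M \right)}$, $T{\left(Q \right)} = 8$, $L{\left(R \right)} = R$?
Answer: $\frac{203916783838}{41879907} \approx 4869.1$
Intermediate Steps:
$E = -59$ ($E = -49 - 10 = -59$)
$D{\left(V \right)} = - \frac{97 + V}{9 \left(-59 + V\right)}$ ($D{\left(V \right)} = - \frac{\left(V + 97\right) \frac{1}{V - 59}}{9} = - \frac{\left(97 + V\right) \frac{1}{-59 + V}}{9} = - \frac{\frac{1}{-59 + V} \left(97 + V\right)}{9} = - \frac{97 + V}{9 \left(-59 + V\right)}$)
$A{\left(I,M \right)} = 14$ ($A{\left(I,M \right)} = 6 + 8 = 14$)
$\left(A{\left(-102,119 \right)} + 15464\right) \left(D{\left(-218 \right)} - \frac{12200}{-33598}\right) = \left(14 + 15464\right) \left(\frac{-97 - -218}{9 \left(-59 - 218\right)} - \frac{12200}{-33598}\right) = 15478 \left(\frac{-97 + 218}{9 \left(-277\right)} - - \frac{6100}{16799}\right) = 15478 \left(\frac{1}{9} \left(- \frac{1}{277}\right) 121 + \frac{6100}{16799}\right) = 15478 \left(- \frac{121}{2493} + \frac{6100}{16799}\right) = 15478 \cdot \frac{13174621}{41879907} = \frac{203916783838}{41879907}$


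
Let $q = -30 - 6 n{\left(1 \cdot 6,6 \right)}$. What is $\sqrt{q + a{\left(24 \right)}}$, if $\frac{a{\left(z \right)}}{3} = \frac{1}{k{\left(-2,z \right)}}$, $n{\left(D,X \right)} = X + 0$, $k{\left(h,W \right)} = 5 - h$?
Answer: $\frac{3 i \sqrt{357}}{7} \approx 8.0976 i$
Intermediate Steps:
$n{\left(D,X \right)} = X$
$a{\left(z \right)} = \frac{3}{7}$ ($a{\left(z \right)} = \frac{3}{5 - -2} = \frac{3}{5 + 2} = \frac{3}{7}$)
$q = -66$ ($q = -30 - 36 = -66$)
$\sqrt{q + a{\left(24 \right)}} = \sqrt{-66 + \frac{3}{7}} = \sqrt{- \frac{459}{7}} = \frac{3 i \sqrt{357}}{7}$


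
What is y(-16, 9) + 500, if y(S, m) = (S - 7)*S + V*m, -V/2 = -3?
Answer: 922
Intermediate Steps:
V = 6 (V = -2*(-3) = 6)
y(S, m) = 6*m + S*(-7 + S) (y(S, m) = (S - 7)*S + 6*m = (-7 + S)*S + 6*m = S*(-7 + S) + 6*m = 6*m + S*(-7 + S))
y(-16, 9) + 500 = ((-16)² - 7*(-16) + 6*9) + 500 = (256 + 112 + 54) + 500 = 422 + 500 = 922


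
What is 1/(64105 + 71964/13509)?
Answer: 1501/96229601 ≈ 1.5598e-5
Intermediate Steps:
1/(64105 + 71964/13509) = 1/(64105 + 71964*(1/13509)) = 1/(64105 + 7996/1501) = 1/(96229601/1501) = 1501/96229601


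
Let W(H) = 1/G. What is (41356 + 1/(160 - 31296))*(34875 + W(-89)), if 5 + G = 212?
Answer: 4647891390548645/3222576 ≈ 1.4423e+9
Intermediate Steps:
G = 207 (G = -5 + 212 = 207)
W(H) = 1/207
(41356 + 1/(160 - 31296))*(34875 + W(-89)) = (41356 + 1/(160 - 31296))*(34875 + 1/207) = (41356 + 1/(-31136))*(7219126/207) = (41356 - 1/31136)*(7219126/207) = (1287660415/31136)*(7219126/207) = 4647891390548645/3222576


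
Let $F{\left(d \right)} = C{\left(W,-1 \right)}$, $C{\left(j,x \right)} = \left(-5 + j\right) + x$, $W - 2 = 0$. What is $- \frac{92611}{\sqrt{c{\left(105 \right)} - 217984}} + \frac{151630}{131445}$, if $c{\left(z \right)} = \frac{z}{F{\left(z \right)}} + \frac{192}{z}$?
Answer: $\frac{30326}{26289} + \frac{185222 i \sqrt{1068241265}}{30521179} \approx 1.1536 + 198.35 i$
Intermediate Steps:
$W = 2$ ($W = 2 + 0 = 2$)
$C{\left(j,x \right)} = -5 + j + x$
$F{\left(d \right)} = -4$ ($F{\left(d \right)} = -5 + 2 - 1 = -4$)
$c{\left(z \right)} = \frac{192}{z} - \frac{z}{4}$ ($c{\left(z \right)} = \frac{z}{-4} + \frac{192}{z} = z \left(- \frac{1}{4}\right) + \frac{192}{z} = - \frac{z}{4} + \frac{192}{z} = \frac{192}{z} - \frac{z}{4}$)
$- \frac{92611}{\sqrt{c{\left(105 \right)} - 217984}} + \frac{151630}{131445} = - \frac{92611}{\sqrt{\left(\frac{192}{105} - \frac{105}{4}\right) - 217984}} + \frac{151630}{131445} = - \frac{92611}{\sqrt{\left(192 \cdot \frac{1}{105} - \frac{105}{4}\right) - 217984}} + 151630 \cdot \frac{1}{131445} = - \frac{92611}{\sqrt{\left(\frac{64}{35} - \frac{105}{4}\right) - 217984}} + \frac{30326}{26289} = - \frac{92611}{\sqrt{- \frac{3419}{140} - 217984}} + \frac{30326}{26289} = - \frac{92611}{\sqrt{- \frac{30521179}{140}}} + \frac{30326}{26289} = - \frac{92611}{\frac{1}{70} i \sqrt{1068241265}} + \frac{30326}{26289} = - 92611 \left(- \frac{2 i \sqrt{1068241265}}{30521179}\right) + \frac{30326}{26289} = \frac{185222 i \sqrt{1068241265}}{30521179} + \frac{30326}{26289} = \frac{30326}{26289} + \frac{185222 i \sqrt{1068241265}}{30521179}$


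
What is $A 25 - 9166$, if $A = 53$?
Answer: $-7841$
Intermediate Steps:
$A 25 - 9166 = 53 \cdot 25 - 9166 = 1325 - 9166 = -7841$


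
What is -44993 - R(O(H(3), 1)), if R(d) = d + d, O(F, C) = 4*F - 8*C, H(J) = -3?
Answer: -44953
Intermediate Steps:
O(F, C) = -8*C + 4*F
R(d) = 2*d
-44993 - R(O(H(3), 1)) = -44993 - 2*(-8*1 + 4*(-3)) = -44993 - 2*(-8 - 12) = -44993 - 2*(-20) = -44993 - 1*(-40) = -44993 + 40 = -44953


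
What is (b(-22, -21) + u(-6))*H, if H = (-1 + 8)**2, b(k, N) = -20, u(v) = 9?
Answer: -539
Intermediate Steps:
H = 49 (H = 7**2 = 49)
(b(-22, -21) + u(-6))*H = (-20 + 9)*49 = -11*49 = -539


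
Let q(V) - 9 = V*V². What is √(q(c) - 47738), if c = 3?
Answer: I*√47702 ≈ 218.41*I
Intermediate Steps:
q(V) = 9 + V³ (q(V) = 9 + V*V² = 9 + V³)
√(q(c) - 47738) = √((9 + 3³) - 47738) = √((9 + 27) - 47738) = √(36 - 47738) = √(-47702) = I*√47702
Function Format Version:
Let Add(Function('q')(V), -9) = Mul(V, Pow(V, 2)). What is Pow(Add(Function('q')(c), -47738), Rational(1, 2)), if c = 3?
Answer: Mul(I, Pow(47702, Rational(1, 2))) ≈ Mul(218.41, I)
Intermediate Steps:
Function('q')(V) = Add(9, Pow(V, 3)) (Function('q')(V) = Add(9, Mul(V, Pow(V, 2))) = Add(9, Pow(V, 3)))
Pow(Add(Function('q')(c), -47738), Rational(1, 2)) = Pow(Add(Add(9, Pow(3, 3)), -47738), Rational(1, 2)) = Pow(Add(Add(9, 27), -47738), Rational(1, 2)) = Pow(Add(36, -47738), Rational(1, 2)) = Pow(-47702, Rational(1, 2)) = Mul(I, Pow(47702, Rational(1, 2)))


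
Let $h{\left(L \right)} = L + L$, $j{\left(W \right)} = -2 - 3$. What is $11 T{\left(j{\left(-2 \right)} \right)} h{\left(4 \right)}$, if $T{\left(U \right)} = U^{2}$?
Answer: $2200$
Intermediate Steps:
$j{\left(W \right)} = -5$ ($j{\left(W \right)} = -2 - 3 = -5$)
$h{\left(L \right)} = 2 L$
$11 T{\left(j{\left(-2 \right)} \right)} h{\left(4 \right)} = 11 \left(-5\right)^{2} \cdot 2 \cdot 4 = 11 \cdot 25 \cdot 8 = 275 \cdot 8 = 2200$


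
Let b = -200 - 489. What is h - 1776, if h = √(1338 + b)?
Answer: -1776 + √649 ≈ -1750.5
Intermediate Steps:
b = -689
h = √649 (h = √(1338 - 689) = √649 ≈ 25.475)
h - 1776 = √649 - 1776 = -1776 + √649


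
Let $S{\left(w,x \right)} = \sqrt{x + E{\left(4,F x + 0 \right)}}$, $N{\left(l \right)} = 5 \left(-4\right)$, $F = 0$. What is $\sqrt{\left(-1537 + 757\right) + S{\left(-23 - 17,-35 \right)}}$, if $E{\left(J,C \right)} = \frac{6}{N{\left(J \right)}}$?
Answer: $\frac{\sqrt{-78000 + 10 i \sqrt{3530}}}{10} \approx 0.10637 + 27.929 i$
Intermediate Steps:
$N{\left(l \right)} = -20$
$E{\left(J,C \right)} = - \frac{3}{10}$ ($E{\left(J,C \right)} = \frac{6}{-20} = 6 \left(- \frac{1}{20}\right) = - \frac{3}{10}$)
$S{\left(w,x \right)} = \sqrt{- \frac{3}{10} + x}$ ($S{\left(w,x \right)} = \sqrt{x - \frac{3}{10}} = \sqrt{- \frac{3}{10} + x}$)
$\sqrt{\left(-1537 + 757\right) + S{\left(-23 - 17,-35 \right)}} = \sqrt{\left(-1537 + 757\right) + \frac{\sqrt{-30 + 100 \left(-35\right)}}{10}} = \sqrt{-780 + \frac{\sqrt{-30 - 3500}}{10}} = \sqrt{-780 + \frac{\sqrt{-3530}}{10}} = \sqrt{-780 + \frac{i \sqrt{3530}}{10}}$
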